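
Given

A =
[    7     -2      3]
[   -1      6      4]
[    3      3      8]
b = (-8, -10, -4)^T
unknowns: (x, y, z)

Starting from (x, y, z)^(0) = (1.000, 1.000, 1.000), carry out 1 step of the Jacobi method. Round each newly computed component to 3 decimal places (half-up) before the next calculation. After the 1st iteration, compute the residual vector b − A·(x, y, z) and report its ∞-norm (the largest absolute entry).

16.359

Iteration 1:
  x = (-8 - (-2)·1.000 - (3)·1.000) / (7) = -1.286
  y = (-10 - (-1)·1.000 - (4)·1.000) / (6) = -2.167
  z = (-4 - (3)·1.000 - (3)·1.000) / (8) = -1.250
Residual b − A·x = (0.418, 6.716, 16.359); ∞-norm = 16.359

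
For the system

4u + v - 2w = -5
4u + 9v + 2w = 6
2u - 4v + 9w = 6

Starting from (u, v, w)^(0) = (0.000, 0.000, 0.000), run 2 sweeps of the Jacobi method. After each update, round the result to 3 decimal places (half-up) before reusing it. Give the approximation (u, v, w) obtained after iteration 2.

Iteration 1:
  u = (-5 - (1)·0.000 - (-2)·0.000) / (4) = -1.250
  v = (6 - (4)·0.000 - (2)·0.000) / (9) = 0.667
  w = (6 - (2)·0.000 - (-4)·0.000) / (9) = 0.667
Iteration 2:
  u = (-5 - (1)·0.667 - (-2)·0.667) / (4) = -1.083
  v = (6 - (4)·-1.250 - (2)·0.667) / (9) = 1.074
  w = (6 - (2)·-1.250 - (-4)·0.667) / (9) = 1.241

(-1.083, 1.074, 1.241)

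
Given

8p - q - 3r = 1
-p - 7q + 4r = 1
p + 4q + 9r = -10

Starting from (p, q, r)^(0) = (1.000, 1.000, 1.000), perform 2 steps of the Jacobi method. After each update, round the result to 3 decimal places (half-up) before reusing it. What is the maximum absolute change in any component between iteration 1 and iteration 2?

1.471

Iteration 1:
  p = (1 - (-1)·1.000 - (-3)·1.000) / (8) = 0.625
  q = (1 - (-1)·1.000 - (4)·1.000) / (-7) = 0.286
  r = (-10 - (1)·1.000 - (4)·1.000) / (9) = -1.667
Iteration 2:
  p = (1 - (-1)·0.286 - (-3)·-1.667) / (8) = -0.464
  q = (1 - (-1)·0.625 - (4)·-1.667) / (-7) = -1.185
  r = (-10 - (1)·0.625 - (4)·0.286) / (9) = -1.308
Change: (-1.089, -1.471, 0.359) → max |·| = 1.471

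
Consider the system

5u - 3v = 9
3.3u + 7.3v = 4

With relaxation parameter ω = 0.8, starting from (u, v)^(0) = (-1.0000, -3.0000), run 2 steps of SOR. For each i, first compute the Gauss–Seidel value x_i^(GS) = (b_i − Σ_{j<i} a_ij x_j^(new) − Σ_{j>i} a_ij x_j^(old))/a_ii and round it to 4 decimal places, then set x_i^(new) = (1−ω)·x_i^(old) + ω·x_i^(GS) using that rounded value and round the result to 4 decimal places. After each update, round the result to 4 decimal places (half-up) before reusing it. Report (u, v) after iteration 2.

(1.3571, -0.0703)

Iteration 1:
  u: GS value = (9 - (-3)·-3.0000) / (5) = 0.0000;  u ← (1−ω)·-1.0000 + ω·0.0000 = -0.2000
  v: GS value = (4 - (3.3)·-0.2000) / (7.3) = 0.6384;  v ← (1−ω)·-3.0000 + ω·0.6384 = -0.0893
Iteration 2:
  u: GS value = (9 - (-3)·-0.0893) / (5) = 1.7464;  u ← (1−ω)·-0.2000 + ω·1.7464 = 1.3571
  v: GS value = (4 - (3.3)·1.3571) / (7.3) = -0.0655;  v ← (1−ω)·-0.0893 + ω·-0.0655 = -0.0703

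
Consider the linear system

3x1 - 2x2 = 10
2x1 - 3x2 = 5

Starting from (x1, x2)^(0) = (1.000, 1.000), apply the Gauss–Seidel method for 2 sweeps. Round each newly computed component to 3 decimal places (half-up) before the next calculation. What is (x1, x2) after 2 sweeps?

Iteration 1:
  x1 = (10 - (-2)·1.000) / (3) = 4.000
  x2 = (5 - (2)·4.000) / (-3) = 1.000
Iteration 2:
  x1 = (10 - (-2)·1.000) / (3) = 4.000
  x2 = (5 - (2)·4.000) / (-3) = 1.000

(4.000, 1.000)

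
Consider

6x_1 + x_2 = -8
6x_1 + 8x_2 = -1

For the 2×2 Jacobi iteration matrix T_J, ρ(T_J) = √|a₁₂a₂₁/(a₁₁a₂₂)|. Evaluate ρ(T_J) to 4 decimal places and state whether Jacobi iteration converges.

0.3536

a₁₂a₂₁/(a₁₁a₂₂) = (1)·(6) / ((6)·(8)) = 0.125000
ρ = √|0.125000| = √0.125000 = 0.3536
ρ < 1, so Jacobi converges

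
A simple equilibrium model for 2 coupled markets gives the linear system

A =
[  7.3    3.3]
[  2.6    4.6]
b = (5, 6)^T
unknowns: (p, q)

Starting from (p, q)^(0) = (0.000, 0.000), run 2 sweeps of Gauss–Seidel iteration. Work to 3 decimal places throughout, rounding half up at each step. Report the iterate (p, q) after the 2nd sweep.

Iteration 1:
  p = (5 - (3.3)·0.000) / (7.3) = 0.685
  q = (6 - (2.6)·0.685) / (4.6) = 0.917
Iteration 2:
  p = (5 - (3.3)·0.917) / (7.3) = 0.270
  q = (6 - (2.6)·0.270) / (4.6) = 1.152

(0.270, 1.152)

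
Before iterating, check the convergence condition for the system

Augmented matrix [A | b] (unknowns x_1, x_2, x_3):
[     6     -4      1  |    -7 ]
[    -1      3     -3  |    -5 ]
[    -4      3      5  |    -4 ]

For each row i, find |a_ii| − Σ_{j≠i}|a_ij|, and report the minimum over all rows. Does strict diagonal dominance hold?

row 1: |6| − (4+1) = 1
row 2: |3| − (1+3) = -1
row 3: |5| − (4+3) = -2
minimum over rows = -2 → not strictly diagonally dominant

-2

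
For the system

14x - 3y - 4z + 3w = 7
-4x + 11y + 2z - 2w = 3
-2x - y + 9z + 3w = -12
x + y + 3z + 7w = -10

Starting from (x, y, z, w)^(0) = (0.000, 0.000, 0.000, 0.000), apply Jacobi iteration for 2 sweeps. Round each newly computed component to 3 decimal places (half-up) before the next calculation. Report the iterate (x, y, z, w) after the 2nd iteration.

Iteration 1:
  x = (7 - (-3)·0.000 - (-4)·0.000 - (3)·0.000) / (14) = 0.500
  y = (3 - (-4)·0.000 - (2)·0.000 - (-2)·0.000) / (11) = 0.273
  z = (-12 - (-2)·0.000 - (-1)·0.000 - (3)·0.000) / (9) = -1.333
  w = (-10 - (1)·0.000 - (1)·0.000 - (3)·0.000) / (7) = -1.429
Iteration 2:
  x = (7 - (-3)·0.273 - (-4)·-1.333 - (3)·-1.429) / (14) = 0.484
  y = (3 - (-4)·0.500 - (2)·-1.333 - (-2)·-1.429) / (11) = 0.437
  z = (-12 - (-2)·0.500 - (-1)·0.273 - (3)·-1.429) / (9) = -0.716
  w = (-10 - (1)·0.500 - (1)·0.273 - (3)·-1.333) / (7) = -0.968

(0.484, 0.437, -0.716, -0.968)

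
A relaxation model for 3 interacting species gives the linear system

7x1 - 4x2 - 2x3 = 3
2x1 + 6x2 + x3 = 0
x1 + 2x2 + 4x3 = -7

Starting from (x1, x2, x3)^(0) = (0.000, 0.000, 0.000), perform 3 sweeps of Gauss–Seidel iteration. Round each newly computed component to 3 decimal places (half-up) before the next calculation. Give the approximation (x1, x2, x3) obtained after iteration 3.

(0.091, 0.284, -1.915)

Iteration 1:
  x1 = (3 - (-4)·0.000 - (-2)·0.000) / (7) = 0.429
  x2 = (0 - (2)·0.429 - (1)·0.000) / (6) = -0.143
  x3 = (-7 - (1)·0.429 - (2)·-0.143) / (4) = -1.786
Iteration 2:
  x1 = (3 - (-4)·-0.143 - (-2)·-1.786) / (7) = -0.163
  x2 = (0 - (2)·-0.163 - (1)·-1.786) / (6) = 0.352
  x3 = (-7 - (1)·-0.163 - (2)·0.352) / (4) = -1.885
Iteration 3:
  x1 = (3 - (-4)·0.352 - (-2)·-1.885) / (7) = 0.091
  x2 = (0 - (2)·0.091 - (1)·-1.885) / (6) = 0.284
  x3 = (-7 - (1)·0.091 - (2)·0.284) / (4) = -1.915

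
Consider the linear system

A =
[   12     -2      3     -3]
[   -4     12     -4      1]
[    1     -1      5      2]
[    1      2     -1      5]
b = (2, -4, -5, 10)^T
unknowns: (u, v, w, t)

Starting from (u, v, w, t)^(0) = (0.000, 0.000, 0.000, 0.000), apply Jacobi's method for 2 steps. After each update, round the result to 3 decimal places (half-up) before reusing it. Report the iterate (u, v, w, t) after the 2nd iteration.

Iteration 1:
  u = (2 - (-2)·0.000 - (3)·0.000 - (-3)·0.000) / (12) = 0.167
  v = (-4 - (-4)·0.000 - (-4)·0.000 - (1)·0.000) / (12) = -0.333
  w = (-5 - (1)·0.000 - (-1)·0.000 - (2)·0.000) / (5) = -1.000
  t = (10 - (1)·0.000 - (2)·0.000 - (-1)·0.000) / (5) = 2.000
Iteration 2:
  u = (2 - (-2)·-0.333 - (3)·-1.000 - (-3)·2.000) / (12) = 0.861
  v = (-4 - (-4)·0.167 - (-4)·-1.000 - (1)·2.000) / (12) = -0.778
  w = (-5 - (1)·0.167 - (-1)·-0.333 - (2)·2.000) / (5) = -1.900
  t = (10 - (1)·0.167 - (2)·-0.333 - (-1)·-1.000) / (5) = 1.900

(0.861, -0.778, -1.900, 1.900)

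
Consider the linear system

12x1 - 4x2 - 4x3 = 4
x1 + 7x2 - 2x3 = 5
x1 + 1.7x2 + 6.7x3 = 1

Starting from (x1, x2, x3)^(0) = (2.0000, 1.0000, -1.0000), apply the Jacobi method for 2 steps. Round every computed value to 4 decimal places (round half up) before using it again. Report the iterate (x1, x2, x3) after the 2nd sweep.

Iteration 1:
  x1 = (4 - (-4)·1.0000 - (-4)·-1.0000) / (12) = 0.3333
  x2 = (5 - (1)·2.0000 - (-2)·-1.0000) / (7) = 0.1429
  x3 = (1 - (1)·2.0000 - (1.7)·1.0000) / (6.7) = -0.4030
Iteration 2:
  x1 = (4 - (-4)·0.1429 - (-4)·-0.4030) / (12) = 0.2466
  x2 = (5 - (1)·0.3333 - (-2)·-0.4030) / (7) = 0.5515
  x3 = (1 - (1)·0.3333 - (1.7)·0.1429) / (6.7) = 0.0632

(0.2466, 0.5515, 0.0632)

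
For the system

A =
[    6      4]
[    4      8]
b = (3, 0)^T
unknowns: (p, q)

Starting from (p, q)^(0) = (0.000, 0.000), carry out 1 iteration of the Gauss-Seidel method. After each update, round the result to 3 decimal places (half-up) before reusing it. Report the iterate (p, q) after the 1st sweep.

(0.500, -0.250)

Iteration 1:
  p = (3 - (4)·0.000) / (6) = 0.500
  q = (0 - (4)·0.500) / (8) = -0.250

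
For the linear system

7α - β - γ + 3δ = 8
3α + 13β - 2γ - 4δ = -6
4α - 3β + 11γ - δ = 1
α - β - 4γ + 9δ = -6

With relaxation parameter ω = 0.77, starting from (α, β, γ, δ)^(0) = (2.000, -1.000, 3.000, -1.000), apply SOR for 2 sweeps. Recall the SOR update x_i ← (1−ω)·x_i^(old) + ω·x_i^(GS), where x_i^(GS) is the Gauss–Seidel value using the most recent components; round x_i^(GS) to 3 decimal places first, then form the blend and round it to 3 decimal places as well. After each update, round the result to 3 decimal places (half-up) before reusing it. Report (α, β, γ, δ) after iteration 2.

(1.547, -1.047, -0.653, -1.183)

Iteration 1:
  α: GS value = (8 - (-1)·-1.000 - (-1)·3.000 - (3)·-1.000) / (7) = 1.857;  α ← (1−ω)·2.000 + ω·1.857 = 1.890
  β: GS value = (-6 - (3)·1.890 - (-2)·3.000 - (-4)·-1.000) / (13) = -0.744;  β ← (1−ω)·-1.000 + ω·-0.744 = -0.803
  γ: GS value = (1 - (4)·1.890 - (-3)·-0.803 - (-1)·-1.000) / (11) = -0.906;  γ ← (1−ω)·3.000 + ω·-0.906 = -0.008
  δ: GS value = (-6 - (1)·1.890 - (-1)·-0.803 - (-4)·-0.008) / (9) = -0.969;  δ ← (1−ω)·-1.000 + ω·-0.969 = -0.976
Iteration 2:
  α: GS value = (8 - (-1)·-0.803 - (-1)·-0.008 - (3)·-0.976) / (7) = 1.445;  α ← (1−ω)·1.890 + ω·1.445 = 1.547
  β: GS value = (-6 - (3)·1.547 - (-2)·-0.008 - (-4)·-0.976) / (13) = -1.120;  β ← (1−ω)·-0.803 + ω·-1.120 = -1.047
  γ: GS value = (1 - (4)·1.547 - (-3)·-1.047 - (-1)·-0.976) / (11) = -0.846;  γ ← (1−ω)·-0.008 + ω·-0.846 = -0.653
  δ: GS value = (-6 - (1)·1.547 - (-1)·-1.047 - (-4)·-0.653) / (9) = -1.245;  δ ← (1−ω)·-0.976 + ω·-1.245 = -1.183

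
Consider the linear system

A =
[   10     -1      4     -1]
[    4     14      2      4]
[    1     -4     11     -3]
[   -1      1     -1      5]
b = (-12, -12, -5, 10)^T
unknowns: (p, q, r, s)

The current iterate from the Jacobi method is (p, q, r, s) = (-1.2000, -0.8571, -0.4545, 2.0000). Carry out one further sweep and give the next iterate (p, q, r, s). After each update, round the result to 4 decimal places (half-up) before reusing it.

(-0.9039, -1.0208, -0.1117, 1.8405)

One sweep:
  p = (-12 - (-1)·-0.8571 - (4)·-0.4545 - (-1)·2.0000) / (10) = -0.9039
  q = (-12 - (4)·-1.2000 - (2)·-0.4545 - (4)·2.0000) / (14) = -1.0208
  r = (-5 - (1)·-1.2000 - (-4)·-0.8571 - (-3)·2.0000) / (11) = -0.1117
  s = (10 - (-1)·-1.2000 - (1)·-0.8571 - (-1)·-0.4545) / (5) = 1.8405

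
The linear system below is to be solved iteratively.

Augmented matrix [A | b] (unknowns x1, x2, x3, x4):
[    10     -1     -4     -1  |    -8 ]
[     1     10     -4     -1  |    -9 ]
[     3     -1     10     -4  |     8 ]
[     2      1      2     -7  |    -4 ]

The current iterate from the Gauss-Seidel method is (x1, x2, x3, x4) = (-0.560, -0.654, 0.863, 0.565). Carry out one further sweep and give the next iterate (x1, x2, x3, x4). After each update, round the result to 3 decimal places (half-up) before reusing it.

(-0.464, -0.452, 1.120, 0.694)

One sweep:
  x1 = (-8 - (-1)·-0.654 - (-4)·0.863 - (-1)·0.565) / (10) = -0.464
  x2 = (-9 - (1)·-0.464 - (-4)·0.863 - (-1)·0.565) / (10) = -0.452
  x3 = (8 - (3)·-0.464 - (-1)·-0.452 - (-4)·0.565) / (10) = 1.120
  x4 = (-4 - (2)·-0.464 - (1)·-0.452 - (2)·1.120) / (-7) = 0.694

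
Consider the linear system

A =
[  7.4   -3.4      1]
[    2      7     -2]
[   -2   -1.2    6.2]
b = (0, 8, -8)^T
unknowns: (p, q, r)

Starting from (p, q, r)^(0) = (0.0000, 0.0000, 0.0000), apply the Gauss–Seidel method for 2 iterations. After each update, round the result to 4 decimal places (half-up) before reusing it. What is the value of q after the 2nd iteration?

0.6461

Iteration 1:
  p = (0 - (-3.4)·0.0000 - (1)·0.0000) / (7.4) = 0.0000
  q = (8 - (2)·0.0000 - (-2)·0.0000) / (7) = 1.1429
  r = (-8 - (-2)·0.0000 - (-1.2)·1.1429) / (6.2) = -1.0691
Iteration 2:
  p = (0 - (-3.4)·1.1429 - (1)·-1.0691) / (7.4) = 0.6696
  q = (8 - (2)·0.6696 - (-2)·-1.0691) / (7) = 0.6461
  r = (-8 - (-2)·0.6696 - (-1.2)·0.6461) / (6.2) = -0.9493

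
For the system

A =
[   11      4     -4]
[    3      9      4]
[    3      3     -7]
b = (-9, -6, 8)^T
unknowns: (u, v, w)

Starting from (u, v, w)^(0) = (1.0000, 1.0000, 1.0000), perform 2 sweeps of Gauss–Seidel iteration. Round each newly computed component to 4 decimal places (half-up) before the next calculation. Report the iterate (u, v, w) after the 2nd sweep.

Iteration 1:
  u = (-9 - (4)·1.0000 - (-4)·1.0000) / (11) = -0.8182
  v = (-6 - (3)·-0.8182 - (4)·1.0000) / (9) = -0.8384
  w = (8 - (3)·-0.8182 - (3)·-0.8384) / (-7) = -1.8528
Iteration 2:
  u = (-9 - (4)·-0.8384 - (-4)·-1.8528) / (11) = -1.1871
  v = (-6 - (3)·-1.1871 - (4)·-1.8528) / (9) = 0.5525
  w = (8 - (3)·-1.1871 - (3)·0.5525) / (-7) = -1.4148

(-1.1871, 0.5525, -1.4148)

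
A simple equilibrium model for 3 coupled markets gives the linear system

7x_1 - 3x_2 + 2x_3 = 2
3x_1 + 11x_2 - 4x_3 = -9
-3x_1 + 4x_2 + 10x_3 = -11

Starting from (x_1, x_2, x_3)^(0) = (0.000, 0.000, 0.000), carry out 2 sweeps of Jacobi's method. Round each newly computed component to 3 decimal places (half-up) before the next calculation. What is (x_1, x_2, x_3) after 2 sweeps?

(0.249, -1.296, -0.687)

Iteration 1:
  x_1 = (2 - (-3)·0.000 - (2)·0.000) / (7) = 0.286
  x_2 = (-9 - (3)·0.000 - (-4)·0.000) / (11) = -0.818
  x_3 = (-11 - (-3)·0.000 - (4)·0.000) / (10) = -1.100
Iteration 2:
  x_1 = (2 - (-3)·-0.818 - (2)·-1.100) / (7) = 0.249
  x_2 = (-9 - (3)·0.286 - (-4)·-1.100) / (11) = -1.296
  x_3 = (-11 - (-3)·0.286 - (4)·-0.818) / (10) = -0.687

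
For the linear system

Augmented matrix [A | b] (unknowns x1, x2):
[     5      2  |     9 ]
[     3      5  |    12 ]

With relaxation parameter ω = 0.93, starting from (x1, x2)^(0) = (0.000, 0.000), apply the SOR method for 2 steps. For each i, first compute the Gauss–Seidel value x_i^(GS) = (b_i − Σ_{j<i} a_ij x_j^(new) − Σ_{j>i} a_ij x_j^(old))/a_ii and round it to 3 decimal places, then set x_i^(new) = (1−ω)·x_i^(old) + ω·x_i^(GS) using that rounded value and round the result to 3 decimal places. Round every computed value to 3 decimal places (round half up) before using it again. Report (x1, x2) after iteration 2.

(1.309, 1.593)

Iteration 1:
  x1: GS value = (9 - (2)·0.000) / (5) = 1.800;  x1 ← (1−ω)·0.000 + ω·1.800 = 1.674
  x2: GS value = (12 - (3)·1.674) / (5) = 1.396;  x2 ← (1−ω)·0.000 + ω·1.396 = 1.298
Iteration 2:
  x1: GS value = (9 - (2)·1.298) / (5) = 1.281;  x1 ← (1−ω)·1.674 + ω·1.281 = 1.309
  x2: GS value = (12 - (3)·1.309) / (5) = 1.615;  x2 ← (1−ω)·1.298 + ω·1.615 = 1.593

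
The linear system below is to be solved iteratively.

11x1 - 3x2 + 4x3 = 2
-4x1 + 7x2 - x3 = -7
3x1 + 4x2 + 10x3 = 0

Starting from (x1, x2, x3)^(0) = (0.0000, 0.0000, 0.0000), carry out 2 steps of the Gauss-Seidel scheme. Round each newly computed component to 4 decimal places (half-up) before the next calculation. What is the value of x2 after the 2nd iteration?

-1.0555

Iteration 1:
  x1 = (2 - (-3)·0.0000 - (4)·0.0000) / (11) = 0.1818
  x2 = (-7 - (-4)·0.1818 - (-1)·0.0000) / (7) = -0.8961
  x3 = (0 - (3)·0.1818 - (4)·-0.8961) / (10) = 0.3039
Iteration 2:
  x1 = (2 - (-3)·-0.8961 - (4)·0.3039) / (11) = -0.1731
  x2 = (-7 - (-4)·-0.1731 - (-1)·0.3039) / (7) = -1.0555
  x3 = (0 - (3)·-0.1731 - (4)·-1.0555) / (10) = 0.4741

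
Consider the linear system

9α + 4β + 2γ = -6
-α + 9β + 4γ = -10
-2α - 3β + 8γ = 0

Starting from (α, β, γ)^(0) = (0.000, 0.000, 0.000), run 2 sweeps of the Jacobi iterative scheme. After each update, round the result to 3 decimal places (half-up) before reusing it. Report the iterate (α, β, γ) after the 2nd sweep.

Iteration 1:
  α = (-6 - (4)·0.000 - (2)·0.000) / (9) = -0.667
  β = (-10 - (-1)·0.000 - (4)·0.000) / (9) = -1.111
  γ = (0 - (-2)·0.000 - (-3)·0.000) / (8) = 0.000
Iteration 2:
  α = (-6 - (4)·-1.111 - (2)·0.000) / (9) = -0.173
  β = (-10 - (-1)·-0.667 - (4)·0.000) / (9) = -1.185
  γ = (0 - (-2)·-0.667 - (-3)·-1.111) / (8) = -0.583

(-0.173, -1.185, -0.583)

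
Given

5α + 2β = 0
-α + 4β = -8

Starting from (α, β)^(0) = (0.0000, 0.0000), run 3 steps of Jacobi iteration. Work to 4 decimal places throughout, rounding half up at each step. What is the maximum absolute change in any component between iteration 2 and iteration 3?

0.2000

Iteration 1:
  α = (0 - (2)·0.0000) / (5) = 0.0000
  β = (-8 - (-1)·0.0000) / (4) = -2.0000
Iteration 2:
  α = (0 - (2)·-2.0000) / (5) = 0.8000
  β = (-8 - (-1)·0.0000) / (4) = -2.0000
Iteration 3:
  α = (0 - (2)·-2.0000) / (5) = 0.8000
  β = (-8 - (-1)·0.8000) / (4) = -1.8000
Change: (0.0000, 0.2000) → max |·| = 0.2000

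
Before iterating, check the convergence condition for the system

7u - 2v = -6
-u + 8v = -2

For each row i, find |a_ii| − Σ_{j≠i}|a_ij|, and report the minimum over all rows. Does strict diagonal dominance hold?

row 1: |7| − (2) = 5
row 2: |8| − (1) = 7
minimum over rows = 5 → strictly diagonally dominant (convergence guaranteed)

5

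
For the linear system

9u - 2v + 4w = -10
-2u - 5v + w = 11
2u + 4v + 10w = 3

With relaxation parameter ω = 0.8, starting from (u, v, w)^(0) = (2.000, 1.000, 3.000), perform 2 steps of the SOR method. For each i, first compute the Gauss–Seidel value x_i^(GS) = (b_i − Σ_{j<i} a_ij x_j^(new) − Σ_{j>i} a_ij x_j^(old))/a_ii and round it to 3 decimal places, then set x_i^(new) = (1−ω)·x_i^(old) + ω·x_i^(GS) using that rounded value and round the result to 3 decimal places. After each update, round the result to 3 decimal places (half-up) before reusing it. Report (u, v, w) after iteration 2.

(-1.728, -1.133, 1.132)

Iteration 1:
  u: GS value = (-10 - (-2)·1.000 - (4)·3.000) / (9) = -2.222;  u ← (1−ω)·2.000 + ω·-2.222 = -1.378
  v: GS value = (11 - (-2)·-1.378 - (1)·3.000) / (-5) = -1.049;  v ← (1−ω)·1.000 + ω·-1.049 = -0.639
  w: GS value = (3 - (2)·-1.378 - (4)·-0.639) / (10) = 0.831;  w ← (1−ω)·3.000 + ω·0.831 = 1.265
Iteration 2:
  u: GS value = (-10 - (-2)·-0.639 - (4)·1.265) / (9) = -1.815;  u ← (1−ω)·-1.378 + ω·-1.815 = -1.728
  v: GS value = (11 - (-2)·-1.728 - (1)·1.265) / (-5) = -1.256;  v ← (1−ω)·-0.639 + ω·-1.256 = -1.133
  w: GS value = (3 - (2)·-1.728 - (4)·-1.133) / (10) = 1.099;  w ← (1−ω)·1.265 + ω·1.099 = 1.132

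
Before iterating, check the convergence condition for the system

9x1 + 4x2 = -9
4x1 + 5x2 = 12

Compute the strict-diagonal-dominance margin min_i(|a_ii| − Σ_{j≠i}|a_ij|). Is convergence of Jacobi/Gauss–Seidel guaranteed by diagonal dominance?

1

row 1: |9| − (4) = 5
row 2: |5| − (4) = 1
minimum over rows = 1 → strictly diagonally dominant (convergence guaranteed)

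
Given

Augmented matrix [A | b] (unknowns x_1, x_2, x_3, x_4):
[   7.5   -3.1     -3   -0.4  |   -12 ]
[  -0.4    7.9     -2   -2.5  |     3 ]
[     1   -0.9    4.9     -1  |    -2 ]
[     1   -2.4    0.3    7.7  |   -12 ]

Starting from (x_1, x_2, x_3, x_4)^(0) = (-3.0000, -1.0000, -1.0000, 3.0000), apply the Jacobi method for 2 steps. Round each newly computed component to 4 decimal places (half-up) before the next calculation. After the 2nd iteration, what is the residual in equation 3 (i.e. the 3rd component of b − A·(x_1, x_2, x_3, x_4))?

-1.6312

Iteration 1:
  x_1 = (-12 - (-3.1)·-1.0000 - (-3)·-1.0000 - (-0.4)·3.0000) / (7.5) = -2.2533
  x_2 = (3 - (-0.4)·-3.0000 - (-2)·-1.0000 - (-2.5)·3.0000) / (7.9) = 0.9241
  x_3 = (-2 - (1)·-3.0000 - (-0.9)·-1.0000 - (-1)·3.0000) / (4.9) = 0.6327
  x_4 = (-12 - (1)·-3.0000 - (-2.4)·-1.0000 - (0.3)·-1.0000) / (7.7) = -1.4416
Iteration 2:
  x_1 = (-12 - (-3.1)·0.9241 - (-3)·0.6327 - (-0.4)·-1.4416) / (7.5) = -1.0418
  x_2 = (3 - (-0.4)·-2.2533 - (-2)·0.6327 - (-2.5)·-1.4416) / (7.9) = -0.0304
  x_3 = (-2 - (1)·-2.2533 - (-0.9)·0.9241 - (-1)·-1.4416) / (4.9) = -0.0728
  x_4 = (-12 - (1)·-2.2533 - (-2.4)·0.9241 - (0.3)·0.6327) / (7.7) = -1.0024
Residual b − A·x = (-4.9001, 0.1718, -1.6312, -3.2908)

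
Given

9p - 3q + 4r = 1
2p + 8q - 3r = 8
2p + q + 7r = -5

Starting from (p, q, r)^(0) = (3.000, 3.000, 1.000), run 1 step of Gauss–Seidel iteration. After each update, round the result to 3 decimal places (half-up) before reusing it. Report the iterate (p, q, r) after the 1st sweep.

(0.667, 1.208, -1.077)

Iteration 1:
  p = (1 - (-3)·3.000 - (4)·1.000) / (9) = 0.667
  q = (8 - (2)·0.667 - (-3)·1.000) / (8) = 1.208
  r = (-5 - (2)·0.667 - (1)·1.208) / (7) = -1.077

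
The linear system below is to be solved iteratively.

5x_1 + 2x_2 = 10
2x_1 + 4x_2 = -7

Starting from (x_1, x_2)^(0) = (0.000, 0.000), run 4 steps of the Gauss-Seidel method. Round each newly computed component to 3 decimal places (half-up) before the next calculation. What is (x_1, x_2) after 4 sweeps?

(3.364, -3.432)

Iteration 1:
  x_1 = (10 - (2)·0.000) / (5) = 2.000
  x_2 = (-7 - (2)·2.000) / (4) = -2.750
Iteration 2:
  x_1 = (10 - (2)·-2.750) / (5) = 3.100
  x_2 = (-7 - (2)·3.100) / (4) = -3.300
Iteration 3:
  x_1 = (10 - (2)·-3.300) / (5) = 3.320
  x_2 = (-7 - (2)·3.320) / (4) = -3.410
Iteration 4:
  x_1 = (10 - (2)·-3.410) / (5) = 3.364
  x_2 = (-7 - (2)·3.364) / (4) = -3.432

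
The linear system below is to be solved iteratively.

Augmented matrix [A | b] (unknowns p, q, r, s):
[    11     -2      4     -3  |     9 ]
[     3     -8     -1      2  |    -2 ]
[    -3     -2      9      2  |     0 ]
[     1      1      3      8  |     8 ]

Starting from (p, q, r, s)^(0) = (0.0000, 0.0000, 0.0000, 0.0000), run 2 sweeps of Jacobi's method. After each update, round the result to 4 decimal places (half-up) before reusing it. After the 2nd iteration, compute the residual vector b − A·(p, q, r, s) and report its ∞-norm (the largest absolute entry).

2.3349

Iteration 1:
  p = (9 - (-2)·0.0000 - (4)·0.0000 - (-3)·0.0000) / (11) = 0.8182
  q = (-2 - (3)·0.0000 - (-1)·0.0000 - (2)·0.0000) / (-8) = 0.2500
  r = (0 - (-3)·0.0000 - (-2)·0.0000 - (2)·0.0000) / (9) = 0.0000
  s = (8 - (1)·0.0000 - (1)·0.0000 - (3)·0.0000) / (8) = 1.0000
Iteration 2:
  p = (9 - (-2)·0.2500 - (4)·0.0000 - (-3)·1.0000) / (11) = 1.1364
  q = (-2 - (3)·0.8182 - (-1)·0.0000 - (2)·1.0000) / (-8) = 0.8068
  r = (0 - (-3)·0.8182 - (-2)·0.2500 - (2)·1.0000) / (9) = 0.1061
  s = (8 - (1)·0.8182 - (1)·0.2500 - (3)·0.0000) / (8) = 0.8665
Residual b − A·x = (0.2883, -0.5817, 2.3349, -1.1935); ∞-norm = 2.3349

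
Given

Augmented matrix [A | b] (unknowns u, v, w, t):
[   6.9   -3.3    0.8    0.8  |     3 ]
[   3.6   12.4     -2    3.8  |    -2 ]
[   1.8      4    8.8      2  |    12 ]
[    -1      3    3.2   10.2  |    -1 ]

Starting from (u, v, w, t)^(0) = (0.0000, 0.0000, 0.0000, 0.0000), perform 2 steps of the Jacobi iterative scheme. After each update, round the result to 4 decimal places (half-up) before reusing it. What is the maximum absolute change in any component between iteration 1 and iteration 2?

0.3378

Iteration 1:
  u = (3 - (-3.3)·0.0000 - (0.8)·0.0000 - (0.8)·0.0000) / (6.9) = 0.4348
  v = (-2 - (3.6)·0.0000 - (-2)·0.0000 - (3.8)·0.0000) / (12.4) = -0.1613
  w = (12 - (1.8)·0.0000 - (4)·0.0000 - (2)·0.0000) / (8.8) = 1.3636
  t = (-1 - (-1)·0.0000 - (3)·0.0000 - (3.2)·0.0000) / (10.2) = -0.0980
Iteration 2:
  u = (3 - (-3.3)·-0.1613 - (0.8)·1.3636 - (0.8)·-0.0980) / (6.9) = 0.2109
  v = (-2 - (3.6)·0.4348 - (-2)·1.3636 - (3.8)·-0.0980) / (12.4) = -0.0376
  w = (12 - (1.8)·0.4348 - (4)·-0.1613 - (2)·-0.0980) / (8.8) = 1.3703
  t = (-1 - (-1)·0.4348 - (3)·-0.1613 - (3.2)·1.3636) / (10.2) = -0.4358
Change: (-0.2239, 0.1237, 0.0067, -0.3378) → max |·| = 0.3378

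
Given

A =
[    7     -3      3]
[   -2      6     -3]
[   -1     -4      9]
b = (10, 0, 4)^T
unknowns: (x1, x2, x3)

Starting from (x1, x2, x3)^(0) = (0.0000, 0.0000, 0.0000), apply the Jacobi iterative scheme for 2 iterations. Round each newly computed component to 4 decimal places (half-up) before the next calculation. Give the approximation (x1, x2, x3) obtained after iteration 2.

Iteration 1:
  x1 = (10 - (-3)·0.0000 - (3)·0.0000) / (7) = 1.4286
  x2 = (0 - (-2)·0.0000 - (-3)·0.0000) / (6) = 0.0000
  x3 = (4 - (-1)·0.0000 - (-4)·0.0000) / (9) = 0.4444
Iteration 2:
  x1 = (10 - (-3)·0.0000 - (3)·0.4444) / (7) = 1.2381
  x2 = (0 - (-2)·1.4286 - (-3)·0.4444) / (6) = 0.6984
  x3 = (4 - (-1)·1.4286 - (-4)·0.0000) / (9) = 0.6032

(1.2381, 0.6984, 0.6032)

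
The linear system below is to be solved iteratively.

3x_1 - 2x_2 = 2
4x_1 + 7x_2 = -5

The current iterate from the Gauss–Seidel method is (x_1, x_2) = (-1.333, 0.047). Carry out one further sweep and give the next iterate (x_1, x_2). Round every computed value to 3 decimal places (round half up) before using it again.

(0.698, -1.113)

One sweep:
  x_1 = (2 - (-2)·0.047) / (3) = 0.698
  x_2 = (-5 - (4)·0.698) / (7) = -1.113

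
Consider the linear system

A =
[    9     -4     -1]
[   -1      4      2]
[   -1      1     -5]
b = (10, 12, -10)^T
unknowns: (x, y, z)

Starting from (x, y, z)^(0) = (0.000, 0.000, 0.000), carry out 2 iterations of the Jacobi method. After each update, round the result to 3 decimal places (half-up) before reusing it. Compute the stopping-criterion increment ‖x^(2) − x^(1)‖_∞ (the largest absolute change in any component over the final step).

1.556

Iteration 1:
  x = (10 - (-4)·0.000 - (-1)·0.000) / (9) = 1.111
  y = (12 - (-1)·0.000 - (2)·0.000) / (4) = 3.000
  z = (-10 - (-1)·0.000 - (1)·0.000) / (-5) = 2.000
Iteration 2:
  x = (10 - (-4)·3.000 - (-1)·2.000) / (9) = 2.667
  y = (12 - (-1)·1.111 - (2)·2.000) / (4) = 2.278
  z = (-10 - (-1)·1.111 - (1)·3.000) / (-5) = 2.378
Change: (1.556, -0.722, 0.378) → max |·| = 1.556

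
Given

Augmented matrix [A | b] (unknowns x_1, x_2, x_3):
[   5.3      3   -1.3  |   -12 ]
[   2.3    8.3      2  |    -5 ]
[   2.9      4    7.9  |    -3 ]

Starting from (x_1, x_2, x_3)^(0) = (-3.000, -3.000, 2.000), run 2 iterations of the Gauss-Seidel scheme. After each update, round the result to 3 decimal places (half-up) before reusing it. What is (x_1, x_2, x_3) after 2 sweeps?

Iteration 1:
  x_1 = (-12 - (3)·-3.000 - (-1.3)·2.000) / (5.3) = -0.075
  x_2 = (-5 - (2.3)·-0.075 - (2)·2.000) / (8.3) = -1.064
  x_3 = (-3 - (2.9)·-0.075 - (4)·-1.064) / (7.9) = 0.187
Iteration 2:
  x_1 = (-12 - (3)·-1.064 - (-1.3)·0.187) / (5.3) = -1.616
  x_2 = (-5 - (2.3)·-1.616 - (2)·0.187) / (8.3) = -0.200
  x_3 = (-3 - (2.9)·-1.616 - (4)·-0.200) / (7.9) = 0.315

(-1.616, -0.200, 0.315)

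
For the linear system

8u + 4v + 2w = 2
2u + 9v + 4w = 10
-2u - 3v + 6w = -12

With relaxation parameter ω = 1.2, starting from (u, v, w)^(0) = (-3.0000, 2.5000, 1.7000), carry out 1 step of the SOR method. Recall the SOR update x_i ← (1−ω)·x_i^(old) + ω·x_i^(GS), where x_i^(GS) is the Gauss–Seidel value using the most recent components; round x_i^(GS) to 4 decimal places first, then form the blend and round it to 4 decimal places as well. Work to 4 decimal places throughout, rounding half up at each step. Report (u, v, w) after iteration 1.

Iteration 1:
  u: GS value = (2 - (4)·2.5000 - (2)·1.7000) / (8) = -1.4250;  u ← (1−ω)·-3.0000 + ω·-1.4250 = -1.1100
  v: GS value = (10 - (2)·-1.1100 - (4)·1.7000) / (9) = 0.6022;  v ← (1−ω)·2.5000 + ω·0.6022 = 0.2226
  w: GS value = (-12 - (-2)·-1.1100 - (-3)·0.2226) / (6) = -2.2587;  w ← (1−ω)·1.7000 + ω·-2.2587 = -3.0504

(-1.1100, 0.2226, -3.0504)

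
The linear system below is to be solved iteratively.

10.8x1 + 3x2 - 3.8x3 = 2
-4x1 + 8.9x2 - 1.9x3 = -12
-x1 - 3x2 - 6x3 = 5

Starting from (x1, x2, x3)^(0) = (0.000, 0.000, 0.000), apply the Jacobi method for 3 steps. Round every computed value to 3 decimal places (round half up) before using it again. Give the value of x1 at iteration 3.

Iteration 1:
  x1 = (2 - (3)·0.000 - (-3.8)·0.000) / (10.8) = 0.185
  x2 = (-12 - (-4)·0.000 - (-1.9)·0.000) / (8.9) = -1.348
  x3 = (5 - (-1)·0.000 - (-3)·0.000) / (-6) = -0.833
Iteration 2:
  x1 = (2 - (3)·-1.348 - (-3.8)·-0.833) / (10.8) = 0.267
  x2 = (-12 - (-4)·0.185 - (-1.9)·-0.833) / (8.9) = -1.443
  x3 = (5 - (-1)·0.185 - (-3)·-1.348) / (-6) = -0.190
Iteration 3:
  x1 = (2 - (3)·-1.443 - (-3.8)·-0.190) / (10.8) = 0.519
  x2 = (-12 - (-4)·0.267 - (-1.9)·-0.190) / (8.9) = -1.269
  x3 = (5 - (-1)·0.267 - (-3)·-1.443) / (-6) = -0.156

0.519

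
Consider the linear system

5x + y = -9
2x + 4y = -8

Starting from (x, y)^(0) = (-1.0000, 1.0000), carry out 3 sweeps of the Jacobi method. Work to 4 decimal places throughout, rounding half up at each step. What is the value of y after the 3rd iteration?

Iteration 1:
  x = (-9 - (1)·1.0000) / (5) = -2.0000
  y = (-8 - (2)·-1.0000) / (4) = -1.5000
Iteration 2:
  x = (-9 - (1)·-1.5000) / (5) = -1.5000
  y = (-8 - (2)·-2.0000) / (4) = -1.0000
Iteration 3:
  x = (-9 - (1)·-1.0000) / (5) = -1.6000
  y = (-8 - (2)·-1.5000) / (4) = -1.2500

-1.2500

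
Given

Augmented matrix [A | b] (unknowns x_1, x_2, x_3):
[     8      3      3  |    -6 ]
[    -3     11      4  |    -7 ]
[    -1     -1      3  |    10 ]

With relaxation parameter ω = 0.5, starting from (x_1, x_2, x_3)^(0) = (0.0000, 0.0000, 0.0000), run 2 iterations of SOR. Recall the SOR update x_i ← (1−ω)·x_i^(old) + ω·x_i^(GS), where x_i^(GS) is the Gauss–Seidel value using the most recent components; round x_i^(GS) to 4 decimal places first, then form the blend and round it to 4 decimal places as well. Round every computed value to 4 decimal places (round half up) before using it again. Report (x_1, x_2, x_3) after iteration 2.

(-0.7825, -0.8900, 2.1592)

Iteration 1:
  x_1: GS value = (-6 - (3)·0.0000 - (3)·0.0000) / (8) = -0.7500;  x_1 ← (1−ω)·0.0000 + ω·-0.7500 = -0.3750
  x_2: GS value = (-7 - (-3)·-0.3750 - (4)·0.0000) / (11) = -0.7386;  x_2 ← (1−ω)·0.0000 + ω·-0.7386 = -0.3693
  x_3: GS value = (10 - (-1)·-0.3750 - (-1)·-0.3693) / (3) = 3.0852;  x_3 ← (1−ω)·0.0000 + ω·3.0852 = 1.5426
Iteration 2:
  x_1: GS value = (-6 - (3)·-0.3693 - (3)·1.5426) / (8) = -1.1900;  x_1 ← (1−ω)·-0.3750 + ω·-1.1900 = -0.7825
  x_2: GS value = (-7 - (-3)·-0.7825 - (4)·1.5426) / (11) = -1.4107;  x_2 ← (1−ω)·-0.3693 + ω·-1.4107 = -0.8900
  x_3: GS value = (10 - (-1)·-0.7825 - (-1)·-0.8900) / (3) = 2.7758;  x_3 ← (1−ω)·1.5426 + ω·2.7758 = 2.1592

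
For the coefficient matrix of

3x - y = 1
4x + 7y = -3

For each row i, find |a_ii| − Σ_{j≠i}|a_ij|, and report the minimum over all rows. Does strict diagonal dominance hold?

2

row 1: |3| − (1) = 2
row 2: |7| − (4) = 3
minimum over rows = 2 → strictly diagonally dominant (convergence guaranteed)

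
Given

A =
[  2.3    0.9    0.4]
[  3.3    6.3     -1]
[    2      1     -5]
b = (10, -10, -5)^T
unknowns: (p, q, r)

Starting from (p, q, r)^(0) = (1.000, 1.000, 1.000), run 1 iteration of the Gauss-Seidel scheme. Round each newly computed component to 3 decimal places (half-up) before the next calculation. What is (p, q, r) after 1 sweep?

Iteration 1:
  p = (10 - (0.9)·1.000 - (0.4)·1.000) / (2.3) = 3.783
  q = (-10 - (3.3)·3.783 - (-1)·1.000) / (6.3) = -3.410
  r = (-5 - (2)·3.783 - (1)·-3.410) / (-5) = 1.831

(3.783, -3.410, 1.831)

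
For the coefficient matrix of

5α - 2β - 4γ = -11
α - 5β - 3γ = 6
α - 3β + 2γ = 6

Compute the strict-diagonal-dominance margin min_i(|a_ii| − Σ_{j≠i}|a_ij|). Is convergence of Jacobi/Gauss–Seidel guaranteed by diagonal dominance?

-2

row 1: |5| − (2+4) = -1
row 2: |-5| − (1+3) = 1
row 3: |2| − (1+3) = -2
minimum over rows = -2 → not strictly diagonally dominant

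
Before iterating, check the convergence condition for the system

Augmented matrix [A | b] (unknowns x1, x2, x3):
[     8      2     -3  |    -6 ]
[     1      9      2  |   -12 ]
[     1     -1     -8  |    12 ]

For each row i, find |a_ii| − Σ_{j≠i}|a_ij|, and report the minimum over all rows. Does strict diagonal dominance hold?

3

row 1: |8| − (2+3) = 3
row 2: |9| − (1+2) = 6
row 3: |-8| − (1+1) = 6
minimum over rows = 3 → strictly diagonally dominant (convergence guaranteed)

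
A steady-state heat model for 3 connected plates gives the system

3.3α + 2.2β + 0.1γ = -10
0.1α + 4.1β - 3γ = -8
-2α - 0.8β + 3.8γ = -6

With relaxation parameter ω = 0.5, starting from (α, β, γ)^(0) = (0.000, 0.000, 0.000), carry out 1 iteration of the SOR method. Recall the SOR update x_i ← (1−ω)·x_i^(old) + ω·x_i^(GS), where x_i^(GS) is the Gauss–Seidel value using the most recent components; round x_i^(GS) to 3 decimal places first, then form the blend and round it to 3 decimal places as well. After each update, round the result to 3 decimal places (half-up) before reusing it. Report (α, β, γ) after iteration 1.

Iteration 1:
  α: GS value = (-10 - (2.2)·0.000 - (0.1)·0.000) / (3.3) = -3.030;  α ← (1−ω)·0.000 + ω·-3.030 = -1.515
  β: GS value = (-8 - (0.1)·-1.515 - (-3)·0.000) / (4.1) = -1.914;  β ← (1−ω)·0.000 + ω·-1.914 = -0.957
  γ: GS value = (-6 - (-2)·-1.515 - (-0.8)·-0.957) / (3.8) = -2.578;  γ ← (1−ω)·0.000 + ω·-2.578 = -1.289

(-1.515, -0.957, -1.289)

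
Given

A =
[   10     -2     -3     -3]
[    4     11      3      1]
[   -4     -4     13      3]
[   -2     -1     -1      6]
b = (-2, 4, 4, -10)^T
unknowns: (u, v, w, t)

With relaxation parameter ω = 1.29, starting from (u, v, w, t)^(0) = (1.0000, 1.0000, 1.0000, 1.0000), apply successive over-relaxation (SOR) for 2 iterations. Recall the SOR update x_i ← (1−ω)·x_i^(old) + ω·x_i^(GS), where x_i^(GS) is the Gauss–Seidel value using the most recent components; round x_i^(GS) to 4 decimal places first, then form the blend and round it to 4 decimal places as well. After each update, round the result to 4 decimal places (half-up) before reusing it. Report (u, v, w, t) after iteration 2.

(-1.5343, 1.6903, 1.2285, -1.4900)

Iteration 1:
  u: GS value = (-2 - (-2)·1.0000 - (-3)·1.0000 - (-3)·1.0000) / (10) = 0.6000;  u ← (1−ω)·1.0000 + ω·0.6000 = 0.4840
  v: GS value = (4 - (4)·0.4840 - (3)·1.0000 - (1)·1.0000) / (11) = -0.1760;  v ← (1−ω)·1.0000 + ω·-0.1760 = -0.5170
  w: GS value = (4 - (-4)·0.4840 - (-4)·-0.5170 - (3)·1.0000) / (13) = 0.0668;  w ← (1−ω)·1.0000 + ω·0.0668 = -0.2038
  t: GS value = (-10 - (-2)·0.4840 - (-1)·-0.5170 - (-1)·-0.2038) / (6) = -1.6255;  t ← (1−ω)·1.0000 + ω·-1.6255 = -2.3869
Iteration 2:
  u: GS value = (-2 - (-2)·-0.5170 - (-3)·-0.2038 - (-3)·-2.3869) / (10) = -1.0806;  u ← (1−ω)·0.4840 + ω·-1.0806 = -1.5343
  v: GS value = (4 - (4)·-1.5343 - (3)·-0.2038 - (1)·-2.3869) / (11) = 1.1941;  v ← (1−ω)·-0.5170 + ω·1.1941 = 1.6903
  w: GS value = (4 - (-4)·-1.5343 - (-4)·1.6903 - (3)·-2.3869) / (13) = 0.9065;  w ← (1−ω)·-0.2038 + ω·0.9065 = 1.2285
  t: GS value = (-10 - (-2)·-1.5343 - (-1)·1.6903 - (-1)·1.2285) / (6) = -1.6916;  t ← (1−ω)·-2.3869 + ω·-1.6916 = -1.4900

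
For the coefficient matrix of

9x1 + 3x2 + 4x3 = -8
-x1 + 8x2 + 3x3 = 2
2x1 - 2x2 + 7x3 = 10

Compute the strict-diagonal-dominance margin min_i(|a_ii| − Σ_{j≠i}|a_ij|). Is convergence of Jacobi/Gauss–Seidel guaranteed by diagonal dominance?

row 1: |9| − (3+4) = 2
row 2: |8| − (1+3) = 4
row 3: |7| − (2+2) = 3
minimum over rows = 2 → strictly diagonally dominant (convergence guaranteed)

2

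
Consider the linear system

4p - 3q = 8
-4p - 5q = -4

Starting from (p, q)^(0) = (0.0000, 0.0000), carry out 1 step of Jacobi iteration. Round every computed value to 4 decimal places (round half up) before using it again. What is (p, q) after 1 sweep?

(2.0000, 0.8000)

Iteration 1:
  p = (8 - (-3)·0.0000) / (4) = 2.0000
  q = (-4 - (-4)·0.0000) / (-5) = 0.8000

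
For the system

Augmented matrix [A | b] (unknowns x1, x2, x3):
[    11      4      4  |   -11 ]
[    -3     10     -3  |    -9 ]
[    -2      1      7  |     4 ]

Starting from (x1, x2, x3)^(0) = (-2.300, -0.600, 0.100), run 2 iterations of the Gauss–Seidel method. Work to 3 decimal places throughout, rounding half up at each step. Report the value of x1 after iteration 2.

Iteration 1:
  x1 = (-11 - (4)·-0.600 - (4)·0.100) / (11) = -0.818
  x2 = (-9 - (-3)·-0.818 - (-3)·0.100) / (10) = -1.115
  x3 = (4 - (-2)·-0.818 - (1)·-1.115) / (7) = 0.497
Iteration 2:
  x1 = (-11 - (4)·-1.115 - (4)·0.497) / (11) = -0.775
  x2 = (-9 - (-3)·-0.775 - (-3)·0.497) / (10) = -0.983
  x3 = (4 - (-2)·-0.775 - (1)·-0.983) / (7) = 0.490

-0.775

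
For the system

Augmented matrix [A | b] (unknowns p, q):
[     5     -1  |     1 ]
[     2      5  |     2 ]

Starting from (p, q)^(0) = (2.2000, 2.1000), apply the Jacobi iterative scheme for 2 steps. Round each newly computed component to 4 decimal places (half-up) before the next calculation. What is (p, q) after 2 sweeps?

Iteration 1:
  p = (1 - (-1)·2.1000) / (5) = 0.6200
  q = (2 - (2)·2.2000) / (5) = -0.4800
Iteration 2:
  p = (1 - (-1)·-0.4800) / (5) = 0.1040
  q = (2 - (2)·0.6200) / (5) = 0.1520

(0.1040, 0.1520)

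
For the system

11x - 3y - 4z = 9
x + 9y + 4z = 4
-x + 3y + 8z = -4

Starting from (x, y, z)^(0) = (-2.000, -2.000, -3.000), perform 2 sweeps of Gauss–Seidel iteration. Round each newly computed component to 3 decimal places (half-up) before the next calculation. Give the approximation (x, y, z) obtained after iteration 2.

(0.854, 0.929, -0.742)

Iteration 1:
  x = (9 - (-3)·-2.000 - (-4)·-3.000) / (11) = -0.818
  y = (4 - (1)·-0.818 - (4)·-3.000) / (9) = 1.869
  z = (-4 - (-1)·-0.818 - (3)·1.869) / (8) = -1.303
Iteration 2:
  x = (9 - (-3)·1.869 - (-4)·-1.303) / (11) = 0.854
  y = (4 - (1)·0.854 - (4)·-1.303) / (9) = 0.929
  z = (-4 - (-1)·0.854 - (3)·0.929) / (8) = -0.742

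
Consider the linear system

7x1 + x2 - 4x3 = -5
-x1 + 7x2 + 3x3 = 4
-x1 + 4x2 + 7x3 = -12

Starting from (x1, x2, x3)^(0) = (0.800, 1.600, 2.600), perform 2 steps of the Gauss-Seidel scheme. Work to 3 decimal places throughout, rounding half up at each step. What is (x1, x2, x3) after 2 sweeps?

(-1.431, 0.955, -2.464)

Iteration 1:
  x1 = (-5 - (1)·1.600 - (-4)·2.600) / (7) = 0.543
  x2 = (4 - (-1)·0.543 - (3)·2.600) / (7) = -0.465
  x3 = (-12 - (-1)·0.543 - (4)·-0.465) / (7) = -1.371
Iteration 2:
  x1 = (-5 - (1)·-0.465 - (-4)·-1.371) / (7) = -1.431
  x2 = (4 - (-1)·-1.431 - (3)·-1.371) / (7) = 0.955
  x3 = (-12 - (-1)·-1.431 - (4)·0.955) / (7) = -2.464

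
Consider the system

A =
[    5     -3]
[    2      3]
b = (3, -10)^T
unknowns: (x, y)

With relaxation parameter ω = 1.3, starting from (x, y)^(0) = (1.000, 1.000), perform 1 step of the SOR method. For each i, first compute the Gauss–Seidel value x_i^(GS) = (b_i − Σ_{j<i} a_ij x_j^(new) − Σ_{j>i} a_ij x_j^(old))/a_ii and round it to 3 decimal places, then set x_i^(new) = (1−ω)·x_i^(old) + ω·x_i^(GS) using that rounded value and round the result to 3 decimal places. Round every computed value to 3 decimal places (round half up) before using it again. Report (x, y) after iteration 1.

(1.260, -5.725)

Iteration 1:
  x: GS value = (3 - (-3)·1.000) / (5) = 1.200;  x ← (1−ω)·1.000 + ω·1.200 = 1.260
  y: GS value = (-10 - (2)·1.260) / (3) = -4.173;  y ← (1−ω)·1.000 + ω·-4.173 = -5.725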